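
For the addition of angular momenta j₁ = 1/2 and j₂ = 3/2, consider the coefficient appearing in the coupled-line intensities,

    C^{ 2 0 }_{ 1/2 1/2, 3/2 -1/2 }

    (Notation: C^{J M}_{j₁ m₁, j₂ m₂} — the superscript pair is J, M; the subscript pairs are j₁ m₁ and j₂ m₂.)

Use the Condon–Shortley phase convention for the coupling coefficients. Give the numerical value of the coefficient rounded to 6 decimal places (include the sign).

√[5·0!1!3!/5! · 1!0!1!2!2!2!] = √(2)
  +(−1)^0/∏(0,0,0,1,1,2)! = 1/2  (running 1/2)
⟨..|..⟩ = √(2)·(1/2) = +0.707107

+√(1/2) = +0.707107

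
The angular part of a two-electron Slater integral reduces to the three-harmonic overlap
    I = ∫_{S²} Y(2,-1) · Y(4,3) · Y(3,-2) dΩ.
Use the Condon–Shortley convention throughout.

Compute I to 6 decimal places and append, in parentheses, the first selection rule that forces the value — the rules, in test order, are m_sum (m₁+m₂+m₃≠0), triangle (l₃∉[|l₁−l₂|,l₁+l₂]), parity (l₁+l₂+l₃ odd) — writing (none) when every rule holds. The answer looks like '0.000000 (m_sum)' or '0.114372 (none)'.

L=9 odd ⇒ parity kills the (l;000) factor ⇒ I = 0

0.000000 (parity)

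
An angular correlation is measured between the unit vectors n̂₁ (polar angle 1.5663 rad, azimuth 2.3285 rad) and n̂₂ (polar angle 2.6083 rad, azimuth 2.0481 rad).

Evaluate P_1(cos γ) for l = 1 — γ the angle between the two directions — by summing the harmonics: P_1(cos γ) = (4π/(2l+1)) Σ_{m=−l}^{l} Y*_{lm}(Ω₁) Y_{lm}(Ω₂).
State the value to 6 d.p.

Summing Y*_{l m}(θ₁,φ₁)·Y_{l m}(θ₂,φ₂) over m ∈ [−1, 1]; prefactor 4π/(2·1+1) = 4.188790:
  term(m=-1) = +0.058312+0.016793i   from Y*(Ω₁)=-0.237440+0.250970i, Y(Ω₂)=-0.080686-0.156009i
  term(m=+0) = -0.000924+0.000000i   from Y*(Ω₁)=+0.002197-0.000000i, Y(Ω₂)=-0.420754+0.000000i
  term(m=+1) = +0.058312-0.016793i   from Y*(Ω₁)=+0.237440+0.250970i, Y(Ω₂)=+0.080686-0.156009i
Accumulated sum +0.115699+0.000000i; after 4π/(2l+1) scaling, +0.484640+0.000000i ⇒ P_1 = 0.484640

0.484640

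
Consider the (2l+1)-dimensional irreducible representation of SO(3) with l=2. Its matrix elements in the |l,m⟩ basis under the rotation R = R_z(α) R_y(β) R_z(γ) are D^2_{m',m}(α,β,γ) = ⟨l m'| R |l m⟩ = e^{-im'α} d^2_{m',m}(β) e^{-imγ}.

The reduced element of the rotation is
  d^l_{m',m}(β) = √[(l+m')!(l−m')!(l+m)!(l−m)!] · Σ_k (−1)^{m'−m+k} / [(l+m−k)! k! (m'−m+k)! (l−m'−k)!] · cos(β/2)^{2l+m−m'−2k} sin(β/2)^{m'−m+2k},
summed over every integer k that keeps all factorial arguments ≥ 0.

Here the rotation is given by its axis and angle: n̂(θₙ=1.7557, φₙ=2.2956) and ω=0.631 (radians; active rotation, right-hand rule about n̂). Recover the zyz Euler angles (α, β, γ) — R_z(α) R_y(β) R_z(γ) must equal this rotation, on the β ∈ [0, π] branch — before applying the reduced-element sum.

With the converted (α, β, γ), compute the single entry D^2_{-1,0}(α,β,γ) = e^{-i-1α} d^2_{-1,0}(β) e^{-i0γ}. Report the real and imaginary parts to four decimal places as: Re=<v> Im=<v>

Axis–angle → zyz. n̂ = (sinθₙcosφₙ, sinθₙsinφₙ, cosθₙ) = (-0.651687, +0.735868, -0.183852), ω = 0.6310.
R = I cosω + sinω [n̂]ₓ + (1−cosω) n̂n̂ᵀ gives
  R = [+0.889218, +0.016120, +0.457199; -0.200808, +0.911711, +0.358413; -0.411056, -0.410516, +0.813947]
β = atan2(√(R₁₃²+R₂₃²), R₃₃) = 0.619882; α = atan2(R₂₃, R₁₃) mod 2π = 0.664866; γ = atan2(R₃₂, −R₃₁) mod 2π = 5.498444
First d^2_{-1,0}(β=0.6199), then the phase factors e^{-i(-1)α} and e^{-i(0)γ}:
Half-angle: c=0.952352, s=0.305003. N=√(1·6·2·2)=4.898979
The bounds max(0,m−m')=1 and min(l+m,l−m')=2 give 2 terms
  k=1: (−1)^0·4.8990/(2)·0.9524^3·0.3050^1 = +0.645314
  k=2: (−1)^1·4.8990/(2)·0.9524^1·0.3050^3 = -0.066189
d^2_{-1,0}(0.6199) = +0.645314 -0.066189 = +0.579125
Attach z-rotation phases: D = e^{-i(-1)(0.6649)}·(+0.579125)·e^{-i(0)(5.4984)} = +0.455771+0.357293i

Re=0.4558 Im=0.3573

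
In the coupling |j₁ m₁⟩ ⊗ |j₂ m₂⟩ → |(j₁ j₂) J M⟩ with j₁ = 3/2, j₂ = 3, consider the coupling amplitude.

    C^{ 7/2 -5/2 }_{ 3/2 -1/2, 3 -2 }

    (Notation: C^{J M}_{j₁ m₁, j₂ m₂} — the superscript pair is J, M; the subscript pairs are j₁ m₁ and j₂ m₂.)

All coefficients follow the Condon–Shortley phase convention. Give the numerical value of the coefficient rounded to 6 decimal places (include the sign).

j₁+j₂−J=1  J+j₁−j₂=2  J−j₁+j₂=5  j₁+j₂+J+1=9
(j₁±m₁, j₂±m₂, J±M) = (1,2,1,5,1,6)
P² = 6400/7
sum k=0..1:
  [0] +1/48 = 1/48
  [1] −1/120 = -1/120
S = 1/80
C² = P²·S² = 1/7 ; C = +0.377964

+0.377964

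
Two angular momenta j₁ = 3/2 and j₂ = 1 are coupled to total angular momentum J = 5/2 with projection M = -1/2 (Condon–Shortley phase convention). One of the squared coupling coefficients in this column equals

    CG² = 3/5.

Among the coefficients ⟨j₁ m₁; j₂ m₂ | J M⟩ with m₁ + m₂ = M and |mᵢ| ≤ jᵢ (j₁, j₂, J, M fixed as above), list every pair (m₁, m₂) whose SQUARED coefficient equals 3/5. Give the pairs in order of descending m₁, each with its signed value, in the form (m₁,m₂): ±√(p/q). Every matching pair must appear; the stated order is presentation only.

(-1/2,0): +√(3/5)

Admissible pairs with m₁+m₂ = M = -1/2: (-3/2,1), (-1/2,0), (1/2,-1)
  (m₁,m₂)=(1/2,-1): CG² = 3/10, CG = +√(3/10)
  (m₁,m₂)=(-1/2,0): CG² = 3/5, CG = +√(3/5)   ← matches the target
  (m₁,m₂)=(-3/2,1): CG² = 1/10, CG = +√(1/10)
Pairs with CG² = 3/5: (-1/2,0): +√(3/5)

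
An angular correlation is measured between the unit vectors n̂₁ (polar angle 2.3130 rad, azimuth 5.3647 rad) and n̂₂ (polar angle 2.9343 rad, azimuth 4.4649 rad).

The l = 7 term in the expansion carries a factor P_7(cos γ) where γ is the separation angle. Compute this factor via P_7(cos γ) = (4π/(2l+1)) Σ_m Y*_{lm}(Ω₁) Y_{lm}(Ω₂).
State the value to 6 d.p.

Addition theorem: P_7(cos γ) = (4π/15) Σ_m Y*_{lm}(Ω₁) Y_{lm}(Ω₂), m = −7…7:
  m=-7: (0.058417, -0.008603) × (0.000008, 0.000001) = (0.000000, 0.000000)  (running Σ = (0.000000, 0.000000))
  m=-6: (-0.145147, -0.141386) × (0.000012, 0.000139) = (0.000018, -0.000022)  (running Σ = (0.000018, -0.000022))
  m=-5: (-0.047154, 0.391187) × (-0.001466, 0.000508) = (-0.000129, -0.000597)  (running Σ = (-0.000111, -0.000619))
  m=-4: (0.370567, -0.218292) × (-0.006681, -0.010179) = (-0.004698, -0.002314)  (running Σ = (-0.004809, -0.002933))
  m=-3: (-0.110531, -0.044936) × (0.046258, -0.050411) = (-0.007378, 0.003493)  (running Σ = (-0.012187, 0.000561))
  m=-2: (-0.081701, -0.299662) × (0.232857, 0.125696) = (0.018642, -0.080048)  (running Σ = (0.006455, -0.079487))
  m=-1: (-0.163819, 0.214463) × (-0.151647, 0.600179) = (-0.103873, -0.130843)  (running Σ = (-0.097419, -0.210330))
  m=0: (-0.238853, -0.000000) × (-0.526813, 0.000000) = (0.125831, 0.000000)  (running Σ = (0.028412, -0.210330))
  m=1: (0.163819, 0.214463) × (0.151647, 0.600179) = (-0.103873, 0.130843)  (running Σ = (-0.075461, -0.079487))
  m=2: (-0.081701, 0.299662) × (0.232857, -0.125696) = (0.018642, 0.080048)  (running Σ = (-0.056820, 0.000561))
  m=3: (0.110531, -0.044936) × (-0.046258, -0.050411) = (-0.007378, -0.003493)  (running Σ = (-0.064198, -0.002933))
  m=4: (0.370567, 0.218292) × (-0.006681, 0.010179) = (-0.004698, 0.002314)  (running Σ = (-0.068896, -0.000619))
  m=5: (0.047154, 0.391187) × (0.001466, 0.000508) = (-0.000129, 0.000597)  (running Σ = (-0.069025, -0.000022))
  m=6: (-0.145147, 0.141386) × (0.000012, -0.000139) = (0.000018, 0.000022)  (running Σ = (-0.069007, 0.000000))
  m=7: (-0.058417, -0.008603) × (-0.000008, 0.000001) = (0.000000, -0.000000)  (running Σ = (-0.069007, -0.000000))
Total Σ_m = (-0.069007, -0.000000). Multiply by 0.837758: (-0.057811, -0.000000). P_7(cos γ) = -0.057811

-0.057811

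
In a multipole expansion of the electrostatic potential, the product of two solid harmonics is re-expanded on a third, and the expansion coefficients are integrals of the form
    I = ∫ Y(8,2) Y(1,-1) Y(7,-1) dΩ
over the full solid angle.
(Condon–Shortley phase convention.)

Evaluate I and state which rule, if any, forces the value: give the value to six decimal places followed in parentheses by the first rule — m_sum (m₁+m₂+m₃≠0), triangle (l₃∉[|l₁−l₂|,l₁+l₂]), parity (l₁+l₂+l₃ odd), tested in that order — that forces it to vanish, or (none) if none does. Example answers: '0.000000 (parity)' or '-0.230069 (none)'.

0.205254 (none)

Rules hold: Σm=0, L=16 even, 7≤7≤9.
N = 17·3·15 = 765
Δ = 2!·14!·0!/17! = 1/2040
Racah Σ t=1..1: t=1:−1/25401600 = -1/25401600
⇒ 3j(8 1 7; 0 0 0)² = 8/255, sgn +1
Racah Σ t=0..0: t=0:+1/58060800 = 1/58060800
⇒ 3j(8 1 7; 2 -1 -1)² = 3/136, sgn +1
4πI² = N·(3j₀)²·(3jₘ)² = 9/17
I = +1·√(0.529412/4π) = 0.20525411
No selection rule forces the value: the integral is nonzero (none).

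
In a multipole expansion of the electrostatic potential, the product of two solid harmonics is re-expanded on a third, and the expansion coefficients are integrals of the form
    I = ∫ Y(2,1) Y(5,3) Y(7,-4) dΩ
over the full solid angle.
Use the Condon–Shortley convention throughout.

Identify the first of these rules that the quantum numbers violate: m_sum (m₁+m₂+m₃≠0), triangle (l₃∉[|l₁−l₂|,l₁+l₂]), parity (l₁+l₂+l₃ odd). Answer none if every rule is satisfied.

none

azimuthal sum: 1 + 3 − 4 = 0  ✓
3 ≤ 7 ≤ 7 (triangle on l)  ✓
L = 2 + 5 + 7 = 14 (even)  ✓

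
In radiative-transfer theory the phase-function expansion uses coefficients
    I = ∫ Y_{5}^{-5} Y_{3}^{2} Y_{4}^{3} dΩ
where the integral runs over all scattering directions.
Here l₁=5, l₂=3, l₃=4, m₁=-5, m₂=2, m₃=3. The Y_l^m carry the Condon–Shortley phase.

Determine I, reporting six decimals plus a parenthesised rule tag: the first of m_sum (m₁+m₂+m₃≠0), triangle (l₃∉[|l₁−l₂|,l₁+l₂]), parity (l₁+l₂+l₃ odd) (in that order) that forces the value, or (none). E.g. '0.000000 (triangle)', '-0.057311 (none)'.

-0.212007 (none)

m-sum 0 ✓  L=12 even ✓  2≤4≤8 ✓
Π(2lᵢ+1) = 11×7×9 = 693
triangle coeff Δ(5,3,4) = 1/180180
Σ_t [1,3]: t=1:−1/576 t=2:+1/144 t=3:−1/576 = 1/288
(3j)²=20/1001 [(5 3 4; 0 0 0)], sign=+1
Σ_t [4,4]: t=4:+1/17280 = 1/17280
(3j)²=35/858 [(5 3 4; -5 2 3)], sign=-1
⇒ 4πI² = 1050/1859
I = (-1)√(1050/1859/(4π)) = -0.21200691
No selection rule forces the value: the integral is nonzero (none).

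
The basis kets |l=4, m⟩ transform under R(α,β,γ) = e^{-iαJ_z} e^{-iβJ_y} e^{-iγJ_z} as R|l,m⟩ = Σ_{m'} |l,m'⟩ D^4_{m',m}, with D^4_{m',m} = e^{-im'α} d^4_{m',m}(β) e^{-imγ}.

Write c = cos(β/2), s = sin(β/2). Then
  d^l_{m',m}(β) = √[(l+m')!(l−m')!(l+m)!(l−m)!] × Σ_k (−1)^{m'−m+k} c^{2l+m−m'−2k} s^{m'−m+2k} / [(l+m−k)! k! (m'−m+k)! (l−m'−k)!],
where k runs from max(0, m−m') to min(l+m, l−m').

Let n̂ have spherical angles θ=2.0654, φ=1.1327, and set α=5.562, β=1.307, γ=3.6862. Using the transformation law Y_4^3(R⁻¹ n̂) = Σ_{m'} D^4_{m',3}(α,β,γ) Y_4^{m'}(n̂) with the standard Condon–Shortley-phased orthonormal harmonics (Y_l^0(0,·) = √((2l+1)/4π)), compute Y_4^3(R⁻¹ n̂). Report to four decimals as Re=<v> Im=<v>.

Re=0.0723 Im=-0.3593

Need the full column D^4_{m',3} for m'=−4..4 at α=5.5620, β=1.3070, γ=3.6862.
cos(β/2)=0.793961, sin(β/2)=0.607969
d^4_{-4,3}: single k=7 term ⇒ +0.068947;  D = +0.013280-0.067656i
d^4_{-3,3}: k∈[6..7] ⇒ +0.222836 -0.018666 = +0.204170;  D = +0.161819-0.124499i
d^4_{-2,3}: k∈[5..6] ⇒ +0.466648 -0.091208 = +0.375440;  D = +0.374637+0.024536i
d^4_{-1,3}: k∈[4..5] ⇒ +0.718193 -0.252672 = +0.465521;  D = +0.328782+0.329563i
d^4_{0,3}: k∈[3..4] ⇒ +0.838887 -0.491890 = +0.346997;  D = +0.021855+0.346308i
d^4_{1,3}: k∈[2..3] ⇒ +0.734899 -0.718193 = +0.016706;  D = -0.010218+0.013216i
d^4_{2,3}: k∈[1..2] ⇒ +0.452417 -0.795838 = -0.343421;  D = +0.337147-0.065348i
d^4_{3,3}: k∈[0..1] ⇒ +0.157904 -0.648120 = -0.490216;  D = +0.423028+0.247708i
d^4_{4,3}: single k=0 term ⇒ -0.341995;  D = +0.107540+0.324647i
Y_4^{m'}(θ=2.0654,φ=1.1327) and Σ D·Y over m':
  (+0.0133-0.0677i)·(-0.0480+0.2612i)  (+0.1618-0.1245i)·(+0.3919-0.1028i)  (+0.3746+0.0245i)·(-0.0958-0.1149i)  (+0.3288+0.3296i)·(+0.1193-0.2547i)  (+0.0219+0.3463i)·(-0.2097+0.0000i)  (-0.0102+0.0132i)·(-0.1193-0.2547i)  (+0.3371-0.0653i)·(-0.0958+0.1149i)  (+0.4230+0.2477i)·(-0.3919-0.1028i)  (+0.1075+0.3246i)·(-0.0480-0.2612i)
Y_4^3(R⁻¹ n̂) = +0.072305-0.359330i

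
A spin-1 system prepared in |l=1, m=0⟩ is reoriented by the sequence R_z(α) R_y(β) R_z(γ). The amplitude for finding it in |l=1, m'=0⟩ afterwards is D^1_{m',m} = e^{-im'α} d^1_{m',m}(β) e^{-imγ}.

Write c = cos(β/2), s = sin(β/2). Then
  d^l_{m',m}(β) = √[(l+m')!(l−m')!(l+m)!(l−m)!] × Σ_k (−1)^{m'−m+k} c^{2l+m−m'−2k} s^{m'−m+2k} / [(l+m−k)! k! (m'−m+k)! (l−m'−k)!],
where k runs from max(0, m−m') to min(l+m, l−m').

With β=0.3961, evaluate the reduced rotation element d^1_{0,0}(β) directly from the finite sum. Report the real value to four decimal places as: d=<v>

d=0.9226

d^1_{0,0}(β=0.3961) via the finite sum:
Half-angle: c=0.980452, s=0.196758. N=√(1·1·1·1)=1.000000
The bounds max(0,m−m')=0 and min(l+m,l−m')=1 give 2 terms
  k=0: (−1)^0·1.0000/(1)·0.9805^2·0.1968^0 = +0.961286
  k=1: (−1)^1·1.0000/(1)·0.9805^0·0.1968^2 = -0.038714
d^1_{0,0}(0.3961) = +0.961286 -0.038714 = +0.922573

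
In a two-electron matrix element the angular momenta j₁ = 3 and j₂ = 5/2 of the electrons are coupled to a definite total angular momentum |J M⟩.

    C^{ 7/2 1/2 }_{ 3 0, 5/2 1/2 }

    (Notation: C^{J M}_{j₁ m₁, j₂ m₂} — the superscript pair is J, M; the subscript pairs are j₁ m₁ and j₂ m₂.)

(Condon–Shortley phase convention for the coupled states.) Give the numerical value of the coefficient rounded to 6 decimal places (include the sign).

-0.436436

√[8·2!4!3!/10! · 3!3!3!2!4!3!] = √(6912/175)
  +(−1)^0/∏(0,2,3,3,1,0)! = 1/72  (running 1/72)
  +(−1)^1/∏(1,1,2,2,2,1)! = -1/8  (running -1/9)
  +(−1)^2/∏(2,0,1,1,3,2)! = 1/24  (running -5/72)
⟨..|..⟩ = √(6912/175)·(-5/72) = -0.436436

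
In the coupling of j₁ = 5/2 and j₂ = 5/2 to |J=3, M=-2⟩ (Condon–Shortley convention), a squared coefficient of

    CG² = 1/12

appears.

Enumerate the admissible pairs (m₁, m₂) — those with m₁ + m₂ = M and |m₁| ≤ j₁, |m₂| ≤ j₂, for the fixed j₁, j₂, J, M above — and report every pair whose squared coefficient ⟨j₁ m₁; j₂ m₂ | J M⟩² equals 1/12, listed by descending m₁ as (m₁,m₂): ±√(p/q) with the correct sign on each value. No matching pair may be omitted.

(-1/2,-3/2): −√(1/12); (-3/2,-1/2): −√(1/12)

Admissible pairs with m₁+m₂ = M = -2: (-5/2,1/2), (-3/2,-1/2), (-1/2,-3/2), (1/2,-5/2)
  (m₁,m₂)=(1/2,-5/2): CG² = 5/12, CG = +√(5/12)
  (m₁,m₂)=(-1/2,-3/2): CG² = 1/12, CG = −√(1/12)   ← matches the target
  (m₁,m₂)=(-3/2,-1/2): CG² = 1/12, CG = −√(1/12)   ← matches the target
  (m₁,m₂)=(-5/2,1/2): CG² = 5/12, CG = +√(5/12)
Pairs with CG² = 1/12: (-1/2,-3/2): −√(1/12); (-3/2,-1/2): −√(1/12)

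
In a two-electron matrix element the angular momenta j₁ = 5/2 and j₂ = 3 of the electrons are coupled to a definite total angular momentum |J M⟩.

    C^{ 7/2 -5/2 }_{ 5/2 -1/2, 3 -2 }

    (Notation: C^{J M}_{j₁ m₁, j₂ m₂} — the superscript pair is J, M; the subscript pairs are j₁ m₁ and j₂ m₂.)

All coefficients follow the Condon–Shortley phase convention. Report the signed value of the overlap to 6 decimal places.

triangle: 2!×3!×4!/10! = 288/3628800
(j±m)!: 2!×3!×1!×5!×1!×6! = 1036800
prefactor² = (2J+1)×Δ×N² = 4608/7
  k=0: +1/(0!×2!×3!×1!×0!×3!) = 1/72
  k=1: −1/(1!×1!×2!×0!×1!×4!) = -1/48
Σ = -1/144  ⇒  CG² = 4608/7×(-1/144)² = 2/63
CG = −√(2/63) = -0.178174

−√(2/63) = -0.178174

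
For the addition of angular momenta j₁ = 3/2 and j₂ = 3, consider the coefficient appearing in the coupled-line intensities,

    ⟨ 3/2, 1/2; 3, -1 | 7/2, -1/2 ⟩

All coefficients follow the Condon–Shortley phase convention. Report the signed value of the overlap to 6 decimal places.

+√(2/7) ≈ +0.534522

√[8·1!2!5!/9! · 2!1!2!4!3!4!] = √(512/7)
  +(−1)^0/∏(0,1,1,2,1,3)! = 1/12  (running 1/12)
  +(−1)^1/∏(1,0,0,1,2,4)! = -1/48  (running 1/16)
⟨..|..⟩ = √(512/7)·(1/16) = +0.534522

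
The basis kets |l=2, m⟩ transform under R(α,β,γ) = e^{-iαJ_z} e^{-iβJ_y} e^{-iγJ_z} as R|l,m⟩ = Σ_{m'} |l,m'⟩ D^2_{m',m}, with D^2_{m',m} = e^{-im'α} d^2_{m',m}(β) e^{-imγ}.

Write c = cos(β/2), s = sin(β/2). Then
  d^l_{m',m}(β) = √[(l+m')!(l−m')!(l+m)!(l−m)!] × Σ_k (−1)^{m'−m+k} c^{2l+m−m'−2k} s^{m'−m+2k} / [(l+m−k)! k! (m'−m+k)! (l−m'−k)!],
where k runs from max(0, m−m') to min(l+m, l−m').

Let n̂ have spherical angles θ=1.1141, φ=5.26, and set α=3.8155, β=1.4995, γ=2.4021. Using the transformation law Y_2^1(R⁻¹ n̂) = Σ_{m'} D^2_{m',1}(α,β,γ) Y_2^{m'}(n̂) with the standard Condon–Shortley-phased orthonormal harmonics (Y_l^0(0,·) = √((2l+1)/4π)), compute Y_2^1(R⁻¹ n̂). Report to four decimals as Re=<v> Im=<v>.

Re=-0.1024 Im=0.0409

Need the full column D^2_{m',1} for m'=−2..2 at α=3.8155, β=1.4995, γ=2.4021.
cos(β/2)=0.731859, sin(β/2)=0.681456
d^2_{-2,1}: single k=3 term ⇒ +0.463202;  D = +0.228752-0.402776i
d^2_{-1,1}: k∈[2..3] ⇒ +0.746194 -0.215651 = +0.530543;  D = +0.083161+0.523985i
d^2_{0,1}: k∈[1..2] ⇒ +0.654329 -0.567305 = +0.087024;  D = -0.064294-0.058647i
d^2_{1,1}: k∈[0..1] ⇒ +0.286887 -0.746194 = -0.459307;  D = -0.458320-0.030102i
d^2_{2,1}: single k=0 term ⇒ -0.534257;  D = +0.438416-0.305323i
Y_2^{m'}(θ=1.1141,φ=5.26) and Σ D·Y over m':
  (+0.2288-0.4028i)·(-0.1425+0.2766i)  (+0.0832+0.5240i)·(+0.1592+0.2611i)  (-0.0643-0.0586i)·(-0.1314+0.0000i)  (-0.4583-0.0301i)·(-0.1592+0.2611i)  (+0.4384-0.3053i)·(-0.1425-0.2766i)
Y_2^1(R⁻¹ n̂) = -0.102369+0.040857i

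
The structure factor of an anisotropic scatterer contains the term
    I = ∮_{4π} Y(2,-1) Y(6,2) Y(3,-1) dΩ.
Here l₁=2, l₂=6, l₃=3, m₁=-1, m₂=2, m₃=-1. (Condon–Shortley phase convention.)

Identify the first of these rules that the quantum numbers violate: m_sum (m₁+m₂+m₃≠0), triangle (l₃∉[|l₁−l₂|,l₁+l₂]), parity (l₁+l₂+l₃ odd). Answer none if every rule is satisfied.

triangle

m₁+m₂+m₃ = -1 + 2 − 1 = 0  ✓
triangle: need |l₁−l₂| ≤ l₃ ≤ l₁+l₂ = [4,8]; l₃=3 is outside  ✗
parity: l₁+l₂+l₃ = 11 is odd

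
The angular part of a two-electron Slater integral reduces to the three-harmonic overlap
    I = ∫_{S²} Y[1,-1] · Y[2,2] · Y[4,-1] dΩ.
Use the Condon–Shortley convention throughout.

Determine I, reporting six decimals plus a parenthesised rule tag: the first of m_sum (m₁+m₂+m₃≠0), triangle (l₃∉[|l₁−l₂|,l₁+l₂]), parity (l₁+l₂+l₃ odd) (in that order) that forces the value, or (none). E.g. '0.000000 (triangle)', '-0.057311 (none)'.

|1−2|≤4≤1+2 violated ⇒ I = 0

0.000000 (triangle)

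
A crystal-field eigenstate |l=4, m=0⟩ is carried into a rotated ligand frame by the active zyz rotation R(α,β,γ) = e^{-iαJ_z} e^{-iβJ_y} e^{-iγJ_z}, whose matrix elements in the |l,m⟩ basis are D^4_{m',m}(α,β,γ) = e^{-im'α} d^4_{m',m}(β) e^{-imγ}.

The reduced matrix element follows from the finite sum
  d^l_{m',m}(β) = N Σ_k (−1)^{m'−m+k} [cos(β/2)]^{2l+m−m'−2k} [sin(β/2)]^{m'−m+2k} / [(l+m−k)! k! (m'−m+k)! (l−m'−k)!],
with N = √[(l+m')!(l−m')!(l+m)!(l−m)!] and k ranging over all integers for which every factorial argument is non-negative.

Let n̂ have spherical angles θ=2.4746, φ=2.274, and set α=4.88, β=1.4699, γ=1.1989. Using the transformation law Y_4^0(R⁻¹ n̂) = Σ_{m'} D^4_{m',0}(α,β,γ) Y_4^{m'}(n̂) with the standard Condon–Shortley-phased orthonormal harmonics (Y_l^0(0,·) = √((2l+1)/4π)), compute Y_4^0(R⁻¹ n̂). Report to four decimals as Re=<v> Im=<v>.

Re=-0.3501 Im=0.0000

Need the full column D^4_{m',0} for m'=−4..4 at α=4.8800, β=1.4699, γ=1.1989.
cos(β/2)=0.741864, sin(β/2)=0.670550
d^4_{-4,0}: single k=4 term ⇒ +0.512356;  D = +0.401454+0.318344i
d^4_{-3,0}: k∈[3..4] ⇒ +0.801641 -0.654928 = +0.146713;  D = -0.070703+0.128553i
d^4_{-2,0}: k∈[2..4] ⇒ +0.711100 -1.549218 +0.474632 = -0.363486;  D = +0.343254+0.119579i
d^4_{-1,0}: k∈[1..4] ⇒ +0.370866 -1.817951 +1.485237 -0.202236 = -0.164084;  D = -0.027374+0.161784i
d^4_{0,0}: k∈[0..4] ⇒ +0.091748 -1.199304 +2.204577 -0.800490 +0.040874 = +0.337404;  D = +0.337404+0.000000i
d^4_{1,0}: k∈[0..3] ⇒ -0.370866 +1.817951 -1.485237 +0.202236 = +0.164084;  D = +0.027374+0.161784i
d^4_{2,0}: k∈[0..2] ⇒ +0.711100 -1.549218 +0.474632 = -0.363486;  D = +0.343254-0.119579i
d^4_{3,0}: k∈[0..1] ⇒ -0.801641 +0.654928 = -0.146713;  D = +0.070703+0.128553i
d^4_{4,0}: single k=0 term ⇒ +0.512356;  D = +0.401454-0.318344i
Y_4^{m'}(θ=2.4746,φ=2.274) and Σ D·Y over m':
  (+0.4015+0.3183i)·(-0.0613-0.0209i)  (-0.0707+0.1286i)·(-0.1998+0.1195i)  (+0.3433+0.1196i)·(-0.0696+0.4194i)  (-0.0274+0.1618i)·(+0.1964+0.2317i)  (+0.3374+0.0000i)·(-0.2308+0.0000i)  (+0.0274+0.1618i)·(-0.1964+0.2317i)  (+0.3433-0.1196i)·(-0.0696-0.4194i)  (+0.0707+0.1286i)·(+0.1998+0.1195i)  (+0.4015-0.3183i)·(-0.0613+0.0209i)
Y_4^0(R⁻¹ n̂) = -0.350073+0.000000i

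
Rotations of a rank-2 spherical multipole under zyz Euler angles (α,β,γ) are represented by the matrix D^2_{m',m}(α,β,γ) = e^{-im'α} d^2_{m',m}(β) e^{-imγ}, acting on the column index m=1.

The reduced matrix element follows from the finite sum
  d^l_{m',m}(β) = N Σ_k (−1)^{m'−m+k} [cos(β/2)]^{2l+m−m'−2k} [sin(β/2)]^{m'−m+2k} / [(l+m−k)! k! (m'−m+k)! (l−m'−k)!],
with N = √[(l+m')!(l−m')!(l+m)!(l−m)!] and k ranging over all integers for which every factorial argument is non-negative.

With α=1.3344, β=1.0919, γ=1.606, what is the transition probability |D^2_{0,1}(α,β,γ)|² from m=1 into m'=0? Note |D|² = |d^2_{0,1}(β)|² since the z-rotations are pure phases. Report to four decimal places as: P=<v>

P=0.2509

Split into d^2_{0,1}(β=1.0919) × two z-phases.
c=cos(1.091900/2)=0.854634, s=sin(1.091900/2)=0.519230; N=√[2·2·6·1]=4.898979
Admissible k: 1..2 (factorial args all ≥0)
  k=1: (−1)^0·4.8990/(2)·0.8546^3·0.5192^1 = +0.793920
  k=2: (−1)^1·4.8990/(2)·0.8546^1·0.5192^3 = -0.293046
d^2_{0,1}(1.0919) = +0.793920 -0.293046 = +0.500874
|D^2_{0,1}|² = |d^2_{0,1}(β)|² = (+0.500874)² = 0.250875 (the z-rotation phases have unit modulus)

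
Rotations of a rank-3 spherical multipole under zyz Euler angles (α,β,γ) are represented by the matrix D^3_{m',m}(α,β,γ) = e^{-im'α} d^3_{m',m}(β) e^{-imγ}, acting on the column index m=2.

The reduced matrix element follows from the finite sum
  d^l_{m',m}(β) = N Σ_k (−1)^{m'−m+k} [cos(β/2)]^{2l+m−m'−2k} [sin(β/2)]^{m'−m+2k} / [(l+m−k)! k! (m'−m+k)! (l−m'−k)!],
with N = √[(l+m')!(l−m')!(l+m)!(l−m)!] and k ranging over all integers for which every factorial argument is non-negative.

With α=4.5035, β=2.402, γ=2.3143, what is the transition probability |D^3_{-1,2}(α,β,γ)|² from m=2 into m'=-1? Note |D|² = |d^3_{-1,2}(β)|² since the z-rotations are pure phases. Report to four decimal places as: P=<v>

P=0.3174

Split into d^3_{-1,2}(β=2.4020) × two z-phases.
Half-angle: c=0.361426, s=0.932401. N=√(2·24·120·1)=75.894664
k: max(0,(2)−(-1))=3 … min(3+(2),3−(-1))=4
  k=3: (−1)^0·75.8947/(12)·0.3614^3·0.9324^3 = +0.242044
  k=4: (−1)^1·75.8947/(24)·0.3614^1·0.9324^5 = -0.805439
d^3_{-1,2}(2.4020) = +0.242044 -0.805439 = -0.563394
|D^3_{-1,2}|² = |d^3_{-1,2}(β)|² = (-0.563394)² = 0.317413 (the z-rotation phases have unit modulus)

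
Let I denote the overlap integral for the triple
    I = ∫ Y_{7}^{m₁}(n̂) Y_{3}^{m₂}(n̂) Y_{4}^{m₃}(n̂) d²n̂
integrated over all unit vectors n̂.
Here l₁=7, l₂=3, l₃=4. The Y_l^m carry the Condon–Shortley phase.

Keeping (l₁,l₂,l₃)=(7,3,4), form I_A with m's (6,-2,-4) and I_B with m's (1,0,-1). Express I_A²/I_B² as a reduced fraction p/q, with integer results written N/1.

Same 7,3,4: normalisation and zero-m 3j drop out of the ratio.
A: Δ: 6! 8! 0! / 15! → 1/45045; sum: t=1:−1/4838400 = -1/4838400; 3j²(7 3 4; 6 -2 -4) = Δ·Π!·Σ² = 1/35  (sign -1)
B: Δ: 6! 8! 0! / 15! → 1/45045; sum: t=3:−1/25920 = -1/25920; 3j²(7 3 4; 1 0 -1) = Δ·Π!·Σ² = 32/1287  (sign +1)
I_A²/I_B² = (1/35)/(32/1287) = 1287/1120

1287/1120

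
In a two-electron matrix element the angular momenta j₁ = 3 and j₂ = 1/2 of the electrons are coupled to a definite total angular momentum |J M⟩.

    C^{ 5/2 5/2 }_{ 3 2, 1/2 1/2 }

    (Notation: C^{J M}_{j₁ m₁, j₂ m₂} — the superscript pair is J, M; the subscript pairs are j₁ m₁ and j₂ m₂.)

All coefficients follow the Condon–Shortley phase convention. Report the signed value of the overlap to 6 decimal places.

j₁+j₂−J=1  J+j₁−j₂=5  J−j₁+j₂=0  j₁+j₂+J+1=7
(j₁±m₁, j₂±m₂, J±M) = (5,1,1,0,5,0)
P² = 14400/7
sum k=1..1:
  [1] −1/120 = -1/120
S = -1/120
C² = P²·S² = 1/7 ; C = -0.377964

−√(1/7) = -0.377964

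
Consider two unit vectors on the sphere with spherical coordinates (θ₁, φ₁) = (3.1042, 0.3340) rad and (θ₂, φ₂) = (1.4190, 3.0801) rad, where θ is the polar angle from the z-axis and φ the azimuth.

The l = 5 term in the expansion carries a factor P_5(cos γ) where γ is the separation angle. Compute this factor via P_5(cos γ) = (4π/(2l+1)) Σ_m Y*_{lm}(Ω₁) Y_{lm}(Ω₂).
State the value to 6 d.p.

Expand P_5 via completeness: Σ_{m} conj(Y_{5,m}) at Ω₁ times Y_{5,m} at Ω₂ —
  [-5]  conj(Y_{5,-5})(Ω₁) = -0.00000 + 0.00000j ; Y_{5,-5}(Ω₂) = -0.41751 - 0.13257j ; Δ = 0.00000 - 0.00000j
  [-4]  conj(Y_{5,-4})(Ω₁) = -0.00000 - 0.00000j ; Y_{5,-4}(Ω₂) = 0.20553 + 0.05160j ; Δ = 0.00000 - 0.00000j
  [-3]  conj(Y_{5,-3})(Ω₁) = 0.00008 + 0.00012j ; Y_{5,-3}(Ω₂) = 0.26088 + 0.04868j ; Δ = 0.00001 + 0.00004j
  [-2]  conj(Y_{5,-2})(Ω₁) = -0.00371 - 0.00293j ; Y_{5,-2}(Ω₂) = -0.23147 - 0.02861j ; Δ = 0.00077 + 0.00078j
  [-1]  conj(Y_{5,-1})(Ω₁) = 0.09005 + 0.03125j ; Y_{5,-1}(Ω₂) = -0.21831 - 0.01344j ; Δ = -0.01924 - 0.00803j
  [+0]  conj(Y_{5,0})(Ω₁) = -0.92582 + 0.00000j ; Y_{5,0}(Ω₂) = 0.23754 + 0.00000j ; Δ = -0.21992 + 0.00000j
  [+1]  conj(Y_{5,1})(Ω₁) = -0.09005 + 0.03125j ; Y_{5,1}(Ω₂) = 0.21831 - 0.01344j ; Δ = -0.01924 + 0.00803j
  [+2]  conj(Y_{5,2})(Ω₁) = -0.00371 + 0.00293j ; Y_{5,2}(Ω₂) = -0.23147 + 0.02861j ; Δ = 0.00077 - 0.00078j
  [+3]  conj(Y_{5,3})(Ω₁) = -0.00008 + 0.00012j ; Y_{5,3}(Ω₂) = -0.26088 + 0.04868j ; Δ = 0.00001 - 0.00004j
  [+4]  conj(Y_{5,4})(Ω₁) = -0.00000 + 0.00000j ; Y_{5,4}(Ω₂) = 0.20553 - 0.05160j ; Δ = 0.00000 + 0.00000j
  [+5]  conj(Y_{5,5})(Ω₁) = 0.00000 + 0.00000j ; Y_{5,5}(Ω₂) = 0.41751 - 0.13257j ; Δ = 0.00000 + 0.00000j
Σ over m = -0.25682 - 0.00000j; ×(4π/11) → -0.29339 - 0.00000j. Real part: -0.293394

-0.293394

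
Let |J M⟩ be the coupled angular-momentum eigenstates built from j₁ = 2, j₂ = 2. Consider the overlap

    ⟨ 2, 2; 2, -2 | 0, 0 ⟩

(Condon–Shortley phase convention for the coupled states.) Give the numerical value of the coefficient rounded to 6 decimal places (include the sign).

+√(1/5) = +0.447214

√[1·4!0!0!/5! · 4!0!0!4!0!0!] = √(576/5)
  +(−1)^0/∏(0,4,0,0,0,0)! = 1/24  (running 1/24)
⟨..|..⟩ = √(576/5)·(1/24) = +0.447214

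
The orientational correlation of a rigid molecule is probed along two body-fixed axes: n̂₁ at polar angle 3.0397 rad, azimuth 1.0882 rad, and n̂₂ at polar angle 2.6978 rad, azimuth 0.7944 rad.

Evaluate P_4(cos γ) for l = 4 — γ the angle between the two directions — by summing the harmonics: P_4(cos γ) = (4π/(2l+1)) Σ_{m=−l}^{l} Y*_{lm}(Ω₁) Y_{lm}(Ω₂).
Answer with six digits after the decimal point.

Expand P_4 via completeness: Σ_{m} conj(Y_{4,m}) at Ω₁ times Y_{4,m} at Ω₂ —
  m=-4: (-0.000017, -0.000044) × (-0.015031, 0.000541) = (0.000000, 0.000001)  (running Σ = (0.000000, 0.000001))
  m=-3: (0.001301, 0.000161) × (0.064958, 0.061541) = (0.000075, 0.000090)  (running Σ = (0.000075, 0.000091))
  m=-2: (-0.011679, 0.016867) × (-0.005229, -0.290396) = (0.004959, 0.003303)  (running Σ = (0.005034, 0.003394))
  m=-1: (-0.087255, -0.166545) × (-0.348298, 0.354626) = (0.089452, 0.027064)  (running Σ = (0.094486, 0.030459))
  m=0: (0.802901, -0.000000) × (0.192031, 0.000000) = (0.154182, 0.000000)  (running Σ = (0.248668, 0.030459))
  m=1: (0.087255, -0.166545) × (0.348298, 0.354626) = (0.089452, -0.027064)  (running Σ = (0.338120, 0.003394))
  m=2: (-0.011679, -0.016867) × (-0.005229, 0.290396) = (0.004959, -0.003303)  (running Σ = (0.343079, 0.000091))
  m=3: (-0.001301, 0.000161) × (-0.064958, 0.061541) = (0.000075, -0.000090)  (running Σ = (0.343154, 0.000001))
  m=4: (-0.000017, 0.000044) × (-0.015031, -0.000541) = (0.000000, -0.000001)  (running Σ = (0.343154, 0.000000))
Σ over m = (0.343154, 0.000000); ×(4π/9) → (0.479134, 0.000000). Real part: 0.479134

0.479134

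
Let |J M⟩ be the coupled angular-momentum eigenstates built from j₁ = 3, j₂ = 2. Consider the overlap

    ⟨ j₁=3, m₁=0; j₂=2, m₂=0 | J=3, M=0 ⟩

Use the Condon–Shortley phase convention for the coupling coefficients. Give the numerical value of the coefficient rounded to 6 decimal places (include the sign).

j₁+j₂−J=2  J+j₁−j₂=4  J−j₁+j₂=2  j₁+j₂+J+1=9
(j₁±m₁, j₂±m₂, J±M) = (3,3,2,2,3,3)
P² = 48/5
sum k=0..2:
  [0] +1/24 = 1/24
  [1] −1/4 = -1/4
  [2] +1/24 = 1/24
S = -1/6
C² = P²·S² = 4/15 ; C = -0.516398

−√(4/15) = -0.516398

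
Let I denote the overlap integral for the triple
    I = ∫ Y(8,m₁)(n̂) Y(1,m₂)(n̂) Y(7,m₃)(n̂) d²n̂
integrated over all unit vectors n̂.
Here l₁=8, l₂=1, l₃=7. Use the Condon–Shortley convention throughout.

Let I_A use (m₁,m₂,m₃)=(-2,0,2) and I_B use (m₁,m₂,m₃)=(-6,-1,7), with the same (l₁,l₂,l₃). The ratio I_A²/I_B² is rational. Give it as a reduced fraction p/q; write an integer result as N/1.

Same 8,1,7: normalisation and zero-m 3j drop out of the ratio.
A: Δ: 2! 14! 0! / 17! → 1/2040; sum: t=1:−1/43545600 = -1/43545600; 3j²(8 1 7; -2 0 2) = Δ·Π!·Σ² = 1/34  (sign +1)
B: Δ: 2! 14! 0! / 17! → 1/2040; sum: t=0:+1/174356582400 = 1/174356582400; 3j²(8 1 7; -6 -1 7) = Δ·Π!·Σ² = 1/2040  (sign +1)
I_A²/I_B² = (1/34)/(1/2040) = 60/1

60/1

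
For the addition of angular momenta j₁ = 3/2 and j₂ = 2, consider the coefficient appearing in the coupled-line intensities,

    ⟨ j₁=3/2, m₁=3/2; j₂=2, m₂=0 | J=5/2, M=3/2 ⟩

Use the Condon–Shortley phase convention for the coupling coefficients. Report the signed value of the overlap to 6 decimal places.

+0.717137  (= +√(18/35))

triangle: 1!*2!*3!/7! = 12/5040
(j±m)!: 3!*0!*2!*2!*4!*1! = 576
prefactor² = (2J+1)*Δ*N² = 288/35
  k=0: +1/(0!*1!*0!*2!*2!*1!) = 1/4
Σ = 1/4  ⇒  CG² = 288/35*(1/4)² = 18/35
CG = +√(18/35) = +0.717137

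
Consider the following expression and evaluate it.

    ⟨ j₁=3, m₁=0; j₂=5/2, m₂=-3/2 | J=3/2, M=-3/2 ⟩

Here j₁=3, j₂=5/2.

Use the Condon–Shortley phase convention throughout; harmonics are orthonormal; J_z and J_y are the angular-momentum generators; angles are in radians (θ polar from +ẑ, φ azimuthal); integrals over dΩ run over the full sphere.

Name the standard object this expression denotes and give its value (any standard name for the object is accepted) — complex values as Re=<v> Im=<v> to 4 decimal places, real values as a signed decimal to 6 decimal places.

This is a Clebsch–Gordan (vector-coupling) coefficient.
√[4·4!2!1!/8! · 3!3!1!4!0!3!] = √(864/35)
  +(−1)^1/∏(1,3,2,0,0,1)! = -1/12  (running -1/12)
⟨..|..⟩ = √(864/35)·(-1/12) = -0.414039

Clebsch–Gordan coefficient, −√(6/35) ≈ -0.414039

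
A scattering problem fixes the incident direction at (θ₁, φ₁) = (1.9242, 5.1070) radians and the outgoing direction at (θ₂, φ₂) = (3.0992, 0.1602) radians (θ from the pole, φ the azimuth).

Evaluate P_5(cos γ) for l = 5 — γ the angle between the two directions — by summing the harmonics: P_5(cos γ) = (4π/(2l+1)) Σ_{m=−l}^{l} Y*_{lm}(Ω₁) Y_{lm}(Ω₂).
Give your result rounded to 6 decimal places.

0.318547

Expand P_5 via completeness: Σ_{m} conj(Y_{5,m}) at Ω₁ times Y_{5,m} at Ω₂ —
  m=-5: (+0.310450+0.132083i) × (+0.000000-0.000000i) = +0.000000-0.000000i  (running Σ = +0.000000-0.000000i)
  m=-4: (+0.003010-0.393554i) × (-0.000004+0.000003i) = +0.000001+0.000002i  (running Σ = +0.000001+0.000001i)
  m=-3: (-0.020642+0.008412i) × (+0.000186-0.000097i) = -0.000003+0.000004i  (running Σ = -0.000002+0.000005i)
  m=-2: (-0.232991-0.234780i) × (-0.005757+0.001910i) = +0.001790+0.000907i  (running Σ = +0.001788+0.000912i)
  m=-1: (-0.043394+0.104198i) × (+0.106525-0.017213i) = -0.002829+0.011847i  (running Σ = -0.001041+0.012758i)
  m=0: (-0.304347-0.000000i) × (-0.923034+0.000000i) = +0.280922+0.000000i  (running Σ = +0.279882+0.012758i)
  m=1: (+0.043394+0.104198i) × (-0.106525-0.017213i) = -0.002829-0.011847i  (running Σ = +0.277053+0.000912i)
  m=2: (-0.232991+0.234780i) × (-0.005757-0.001910i) = +0.001790-0.000907i  (running Σ = +0.278842+0.000005i)
  m=3: (+0.020642+0.008412i) × (-0.000186-0.000097i) = -0.000003-0.000004i  (running Σ = +0.278839+0.000001i)
  m=4: (+0.003010+0.393554i) × (-0.000004-0.000003i) = +0.000001-0.000002i  (running Σ = +0.278841-0.000000i)
  m=5: (-0.310450+0.132083i) × (-0.000000-0.000000i) = +0.000000+0.000000i  (running Σ = +0.278841-0.000000i)
Total Σ_m = +0.278841-0.000000i. Multiply by 1.142397: +0.318547-0.000000i. P_5(cos γ) = 0.318547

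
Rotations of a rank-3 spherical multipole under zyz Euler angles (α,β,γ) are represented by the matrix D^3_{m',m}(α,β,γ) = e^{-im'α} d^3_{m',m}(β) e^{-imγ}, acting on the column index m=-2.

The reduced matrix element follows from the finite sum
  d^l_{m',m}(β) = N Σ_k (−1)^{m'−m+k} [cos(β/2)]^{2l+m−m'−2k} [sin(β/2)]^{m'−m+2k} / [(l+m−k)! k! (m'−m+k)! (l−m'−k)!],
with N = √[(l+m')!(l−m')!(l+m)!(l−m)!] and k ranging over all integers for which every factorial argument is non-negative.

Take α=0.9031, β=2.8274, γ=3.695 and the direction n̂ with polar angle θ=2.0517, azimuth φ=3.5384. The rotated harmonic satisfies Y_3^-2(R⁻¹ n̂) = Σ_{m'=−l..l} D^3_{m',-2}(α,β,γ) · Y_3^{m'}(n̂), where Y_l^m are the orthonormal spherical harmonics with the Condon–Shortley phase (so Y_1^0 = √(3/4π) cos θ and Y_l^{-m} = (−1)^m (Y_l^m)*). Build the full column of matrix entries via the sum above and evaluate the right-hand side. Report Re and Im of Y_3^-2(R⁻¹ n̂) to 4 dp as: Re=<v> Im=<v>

Re=0.1927 Im=0.0387

Need the full column D^3_{m',-2} for m'=−3..3 at α=0.9031, β=2.8274, γ=3.6950.
cos(β/2)=0.156451, sin(β/2)=0.987686
d^3_{-3,-2}: single k=1 term ⇒ +0.000227;  D = -0.000177-0.000142i
d^3_{-2,-2}: k∈[0..1] ⇒ +0.000015 -0.002922 = -0.002908;  D = +0.002832-0.000659i
d^3_{-1,-2}: k∈[0..1] ⇒ -0.000293 +0.023336 = +0.023043;  D = -0.009797+0.020857i
d^3_{0,-2}: k∈[0..1] ⇒ +0.003201 -0.127583 = -0.124382;  D = -0.055662-0.111232i
d^3_{1,-2}: k∈[0..1] ⇒ -0.023336 +0.465021 = +0.441685;  D = +0.432552+0.089357i
d^3_{2,-2}: k∈[0..1] ⇒ +0.116467 -0.928352 = -0.811885;  D = -0.621286+0.522649i
d^3_{3,-2}: single k=0 term ⇒ -0.360203;  D = +0.011413+0.360022i
Y_3^{m'}(θ=2.0517,φ=3.5384) and Σ D·Y over m':
  (-0.0002-0.0001i)·(-0.1079+0.2700i)  (+0.0028-0.0007i)·(-0.2606+0.2649i)  (-0.0098+0.0209i)·(-0.0185+0.0077i)  (-0.0557-0.1112i)·(+0.3332+0.0000i)  (+0.4326+0.0894i)·(+0.0185+0.0077i)  (-0.6213+0.5226i)·(-0.2606-0.2649i)  (+0.0114+0.3600i)·(+0.1079+0.2700i)
Y_3^-2(R⁻¹ n̂) = +0.192655+0.038697i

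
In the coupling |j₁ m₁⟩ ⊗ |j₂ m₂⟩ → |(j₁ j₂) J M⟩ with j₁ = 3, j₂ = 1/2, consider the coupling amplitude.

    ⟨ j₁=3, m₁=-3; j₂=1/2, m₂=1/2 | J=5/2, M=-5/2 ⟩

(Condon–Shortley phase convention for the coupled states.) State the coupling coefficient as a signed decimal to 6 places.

-0.925820

j₁+j₂−J=1  J+j₁−j₂=5  J−j₁+j₂=0  j₁+j₂+J+1=7
(j₁±m₁, j₂±m₂, J±M) = (0,6,1,0,0,5)
P² = 86400/7
sum k=1..1:
  [1] −1/120 = -1/120
S = -1/120
C² = P²·S² = 6/7 ; C = -0.925820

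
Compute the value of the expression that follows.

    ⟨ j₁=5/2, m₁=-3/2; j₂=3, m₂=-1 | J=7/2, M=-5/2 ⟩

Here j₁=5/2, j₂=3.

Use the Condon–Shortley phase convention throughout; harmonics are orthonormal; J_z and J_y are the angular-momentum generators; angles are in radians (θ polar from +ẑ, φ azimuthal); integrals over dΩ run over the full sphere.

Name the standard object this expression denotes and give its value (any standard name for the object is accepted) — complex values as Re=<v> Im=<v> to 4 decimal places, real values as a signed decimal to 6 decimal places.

Clebsch–Gordan coefficient, −√(10/63) ≈ -0.398410

This is a Clebsch–Gordan (vector-coupling) coefficient.
j₁+j₂−J=2  J+j₁−j₂=3  J−j₁+j₂=4  j₁+j₂+J+1=10
(j₁±m₁, j₂±m₂, J±M) = (1,4,2,4,1,6)
P² = 18432/35
sum k=1..2:
  [1] −1/36 = -1/36
  [2] +1/96 = 1/96
S = -5/288
C² = P²·S² = 10/63 ; C = -0.398410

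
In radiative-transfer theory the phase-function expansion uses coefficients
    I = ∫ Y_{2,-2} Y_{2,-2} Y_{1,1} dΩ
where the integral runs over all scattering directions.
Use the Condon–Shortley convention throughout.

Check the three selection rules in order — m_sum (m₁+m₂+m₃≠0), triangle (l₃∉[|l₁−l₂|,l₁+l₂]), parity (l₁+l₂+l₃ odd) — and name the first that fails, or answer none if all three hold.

Σmᵢ = -3  ✗
l₃∈[|l₁−l₂|,l₁+l₂]=[0,4], have l₃=1
Σlᵢ = 5 ⇒ odd

m_sum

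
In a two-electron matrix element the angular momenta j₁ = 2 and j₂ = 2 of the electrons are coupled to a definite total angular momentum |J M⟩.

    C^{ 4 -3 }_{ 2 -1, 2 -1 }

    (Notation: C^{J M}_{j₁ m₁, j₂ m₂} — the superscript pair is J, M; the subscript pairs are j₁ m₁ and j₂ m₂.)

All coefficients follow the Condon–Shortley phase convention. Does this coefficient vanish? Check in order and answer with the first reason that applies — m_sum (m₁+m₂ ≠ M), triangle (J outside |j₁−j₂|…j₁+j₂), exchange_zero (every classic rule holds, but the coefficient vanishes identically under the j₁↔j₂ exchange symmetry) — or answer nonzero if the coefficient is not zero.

m_sum

m-sum: m₁+m₂ = -1+(-1) = -2, M = -3  ✗ ⇒ coefficient is 0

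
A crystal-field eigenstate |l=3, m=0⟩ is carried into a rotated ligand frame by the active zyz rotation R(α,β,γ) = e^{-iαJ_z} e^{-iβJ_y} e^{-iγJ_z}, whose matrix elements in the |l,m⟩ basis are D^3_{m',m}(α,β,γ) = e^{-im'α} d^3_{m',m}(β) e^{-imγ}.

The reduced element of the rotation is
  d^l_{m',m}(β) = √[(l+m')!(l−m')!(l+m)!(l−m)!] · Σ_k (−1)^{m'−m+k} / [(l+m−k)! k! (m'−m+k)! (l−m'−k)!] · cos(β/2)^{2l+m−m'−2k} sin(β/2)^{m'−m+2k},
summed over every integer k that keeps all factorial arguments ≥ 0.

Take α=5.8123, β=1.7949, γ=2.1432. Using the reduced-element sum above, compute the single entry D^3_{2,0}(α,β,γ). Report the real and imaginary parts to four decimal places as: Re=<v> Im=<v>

Re=-0.1702 Im=-0.2339

D^3_{2,0}(5.8123,1.7949,2.1432) = e^{-i·2·5.8123}·d^3_{2,0}(1.7949)·e^{-i·0·2.1432}. Compute d first:
c=cos(1.794900/2)=0.623605, s=sin(1.794900/2)=0.781739; N=√[120·1·6·6]=65.726707
k: max(0,(0)−(2))=0 … min(3+(0),3−(2))=1
  k=0: (−1)^2·65.7267/(12)·0.6236^4·0.7817^2 = +0.506202
  k=1: (−1)^3·65.7267/(12)·0.6236^2·0.7817^4 = -0.795478
d^3_{2,0}(1.7949) = +0.506202 -0.795478 = -0.289276
D = (+0.588357+0.808601i)·(-0.289276)·(+1.000000+0.000000i) = -0.170197-0.233909i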